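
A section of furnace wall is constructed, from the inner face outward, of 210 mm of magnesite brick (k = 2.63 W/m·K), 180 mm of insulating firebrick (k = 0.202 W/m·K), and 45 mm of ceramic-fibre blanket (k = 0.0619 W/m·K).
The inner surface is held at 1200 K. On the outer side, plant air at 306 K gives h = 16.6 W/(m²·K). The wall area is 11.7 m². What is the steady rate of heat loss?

Q ≈ 5950 W

Thermal resistances in series:
R_magnesite brick = L/(kA) = 0.21/(2.63×11.7) = 0.006825 K/W
R_insulating firebrick = L/(kA) = 0.18/(0.202×11.7) = 0.07616 K/W
R_ceramic-fibre blanket = L/(kA) = 0.045/(0.0619×11.7) = 0.06213 K/W
R_outer film = 1/(h_o·A) = 1/(16.6×11.7) = 0.005149 K/W
R_total = 0.1503 K/W
Q = ΔT / R_total = 894 / 0.1503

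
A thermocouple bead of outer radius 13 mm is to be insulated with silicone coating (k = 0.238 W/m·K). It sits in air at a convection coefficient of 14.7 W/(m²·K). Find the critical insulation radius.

r_cr ≈ 32.4 mm

For a sphere r_cr = 2k/h = 2×0.238/14.7
r_cr = 32.4 mm; since the bare radius (13 mm) is below r_cr, adding a thin layer of insulation will *increase* heat loss.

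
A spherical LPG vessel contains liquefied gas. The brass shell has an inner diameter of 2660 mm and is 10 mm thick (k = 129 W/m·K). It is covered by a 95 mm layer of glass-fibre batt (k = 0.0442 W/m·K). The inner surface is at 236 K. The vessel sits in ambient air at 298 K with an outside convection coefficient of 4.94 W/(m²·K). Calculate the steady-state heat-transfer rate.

Q ≈ 641 W

Each spherical layer contributes R = (1/r_i − 1/r_o)/(4πk):
R_brass shell = (1/1.33 − 1/1.34)/(4π×129) = 3.461×10^-6 K/W
R_glass-fibre batt = (1/1.34 − 1/1.435)/(4π×0.0442) = 0.08895 K/W
R_outer film = 1/(h·4πr_o²) = 1/(4.94×4π×1.435²) = 0.007823 K/W
R_total = 0.09677 K/W
Q = ΔT/R_total = 62/0.09677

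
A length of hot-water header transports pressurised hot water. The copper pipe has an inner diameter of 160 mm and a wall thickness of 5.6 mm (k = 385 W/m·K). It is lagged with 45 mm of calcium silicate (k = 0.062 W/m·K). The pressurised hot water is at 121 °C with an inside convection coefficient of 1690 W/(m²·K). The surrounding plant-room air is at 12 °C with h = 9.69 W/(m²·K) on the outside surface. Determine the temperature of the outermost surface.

For a radial system each layer contributes R = ln(r_out/r_in)/(2πkL); films add R = 1/(hA).
R_inner film = 1/(h_i·2πr₁L) = 1/(1690×2π×0.08×1) = 0.001177 K/W
R_copper pipe wall = ln(85.6/80)/(2π×385×1) = 2.797×10^-5 K/W
R_calcium silicate = ln(130.6/85.6)/(2π×0.062×1) = 1.084 K/W
R_outer film = 1/(h_o·2πr_oL) = 1/(9.69×2π×0.1306×1) = 0.1258 K/W
R_total = 1.211 K/W
Q = ΔT/R_total = 109/1.211
Q = 90 W/m
T_interface = T_inner − Q·ΣR(inner→interface) = 121 − 90×1.086

T ≈ 23.3 °C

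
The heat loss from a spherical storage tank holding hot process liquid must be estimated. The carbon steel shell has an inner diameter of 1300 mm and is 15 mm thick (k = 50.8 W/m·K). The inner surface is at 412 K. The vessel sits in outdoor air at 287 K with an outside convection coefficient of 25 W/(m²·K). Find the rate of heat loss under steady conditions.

Q ≈ 17200 W

For a spherical shell R = (1/r₁ − 1/r₂)/(4πk); film R = 1/(h·4πr²). In series:
R_carbon steel shell = (1/0.65 − 1/0.665)/(4π×50.8) = 5.436×10^-5 K/W
R_outer film = 1/(h·4πr_o²) = 1/(25×4π×0.665²) = 0.007198 K/W
R_total = 0.007252 K/W
Q = ΔT/R_total = 125/0.007252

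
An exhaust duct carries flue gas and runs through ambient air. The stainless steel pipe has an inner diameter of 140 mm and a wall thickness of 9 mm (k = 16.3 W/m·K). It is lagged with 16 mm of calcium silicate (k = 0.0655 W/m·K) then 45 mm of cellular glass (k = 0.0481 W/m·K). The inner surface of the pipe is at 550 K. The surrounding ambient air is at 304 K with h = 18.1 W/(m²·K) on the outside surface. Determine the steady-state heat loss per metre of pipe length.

Radial resistances (cylindrical: R_cond = ln(r_o/r_i)/(2πkL), R_conv = 1/(h·2πrL)):
R_stainless steel pipe wall = ln(79/70)/(2π×16.3×1) = 0.001181 K/W
R_calcium silicate = ln(95/79)/(2π×0.0655×1) = 0.4481 K/W
R_cellular glass = ln(140/95)/(2π×0.0481×1) = 1.283 K/W
R_outer film = 1/(h_o·2πr_oL) = 1/(18.1×2π×0.14×1) = 0.06281 K/W
R_total = 1.795 K/W
Q = ΔT/R_total = 246/1.795

q′ ≈ 137 W/m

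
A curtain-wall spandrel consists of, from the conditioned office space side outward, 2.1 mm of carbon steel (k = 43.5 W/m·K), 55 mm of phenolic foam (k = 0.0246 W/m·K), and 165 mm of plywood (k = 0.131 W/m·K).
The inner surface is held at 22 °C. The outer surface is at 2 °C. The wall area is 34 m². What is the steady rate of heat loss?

Using the resistance-network approach (series):
R_carbon steel = L/(kA) = 0.0021/(43.5×34) = 1.42×10^-6 K/W
R_phenolic foam = L/(kA) = 0.055/(0.0246×34) = 0.06576 K/W
R_plywood = L/(kA) = 0.165/(0.131×34) = 0.03705 K/W
R_total = 0.1028 K/W
Q = ΔT / R_total = 20 / 0.1028

Q ≈ 195 W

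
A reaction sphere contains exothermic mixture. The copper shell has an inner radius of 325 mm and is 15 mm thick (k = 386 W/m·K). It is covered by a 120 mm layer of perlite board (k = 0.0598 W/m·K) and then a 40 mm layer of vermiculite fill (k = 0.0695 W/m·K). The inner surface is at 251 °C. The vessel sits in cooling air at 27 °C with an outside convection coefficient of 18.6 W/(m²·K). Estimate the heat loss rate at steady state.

Radial (spherical) resistances in series:
R_copper shell = (1/0.325 − 1/0.34)/(4π×386) = 2.799×10^-5 K/W
R_perlite board = (1/0.34 − 1/0.46)/(4π×0.0598) = 1.021 K/W
R_vermiculite fill = (1/0.46 − 1/0.5)/(4π×0.0695) = 0.1991 K/W
R_outer film = 1/(h·4πr_o²) = 1/(18.6×4π×0.5²) = 0.01711 K/W
R_total = 1.237 K/W
Q = ΔT/R_total = 224/1.237

Q ≈ 181 W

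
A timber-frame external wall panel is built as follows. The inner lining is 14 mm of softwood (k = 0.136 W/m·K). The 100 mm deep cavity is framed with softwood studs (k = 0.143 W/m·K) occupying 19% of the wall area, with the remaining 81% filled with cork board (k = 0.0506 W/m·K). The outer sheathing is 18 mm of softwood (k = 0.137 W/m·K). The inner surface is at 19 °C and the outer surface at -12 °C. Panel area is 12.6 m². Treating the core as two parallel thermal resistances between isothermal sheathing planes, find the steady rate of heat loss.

Sheathing layers in series; stud and cavity paths in parallel between them.
R_inner = 0.014/(0.136×12.6) = 0.00817 K/W
R_stud  = 0.1/(0.143×0.19×12.6) = 0.2921 K/W
R_cav   = 0.1/(0.0506×0.81×12.6) = 0.1936 K/W
1/R_core = 1/R_stud + 1/R_cav → R_core = 0.1164 K/W
R_outer = 0.018/(0.137×12.6) = 0.01043 K/W
R_total = 0.135 K/W
Q = ΔT/R_total = 31/0.135

Q ≈ 230 W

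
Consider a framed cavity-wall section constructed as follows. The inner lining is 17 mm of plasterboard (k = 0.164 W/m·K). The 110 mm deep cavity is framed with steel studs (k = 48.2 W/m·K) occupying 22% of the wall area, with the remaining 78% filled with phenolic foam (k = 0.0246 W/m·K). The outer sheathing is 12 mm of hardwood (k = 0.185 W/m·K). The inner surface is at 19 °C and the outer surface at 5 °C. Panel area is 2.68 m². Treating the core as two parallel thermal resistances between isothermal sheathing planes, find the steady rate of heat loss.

Sheathing layers in series; stud and cavity paths in parallel between them.
R_inner = 0.017/(0.164×2.68) = 0.03868 K/W
R_stud  = 0.11/(48.2×0.22×2.68) = 0.003871 K/W
R_cav   = 0.11/(0.0246×0.78×2.68) = 2.139 K/W
1/R_core = 1/R_stud + 1/R_cav → R_core = 0.003864 K/W
R_outer = 0.012/(0.185×2.68) = 0.0242 K/W
R_total = 0.06675 K/W
Q = ΔT/R_total = 14/0.06675

Q ≈ 210 W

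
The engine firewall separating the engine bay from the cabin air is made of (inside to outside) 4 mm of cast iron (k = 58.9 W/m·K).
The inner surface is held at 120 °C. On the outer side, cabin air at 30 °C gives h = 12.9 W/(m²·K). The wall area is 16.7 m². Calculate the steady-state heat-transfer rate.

Model the wall as resistances in series:
R_cast iron = L/(kA) = 0.004/(58.9×16.7) = 4.067×10^-6 K/W
R_outer film = 1/(h_o·A) = 1/(12.9×16.7) = 0.004642 K/W
R_total = 0.004646 K/W
Q = ΔT / R_total = 90 / 0.004646

Q ≈ 19400 W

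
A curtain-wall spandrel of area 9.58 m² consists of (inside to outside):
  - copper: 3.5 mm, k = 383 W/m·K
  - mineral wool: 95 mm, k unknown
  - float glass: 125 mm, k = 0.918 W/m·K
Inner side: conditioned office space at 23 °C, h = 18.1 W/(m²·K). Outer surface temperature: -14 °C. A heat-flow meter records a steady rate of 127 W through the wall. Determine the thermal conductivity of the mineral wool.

k ≈ 0.0365 W/(m·K)

Thermal resistances in series:
R_inner film = 1/(h_i·A) = 1/(18.1×9.58) = 0.005767 K/W
R_copper = L/(kA) = 0.0035/(383×9.58) = 9.539×10^-7 K/W
R_float glass = L/(kA) = 0.125/(0.918×9.58) = 0.01421 K/W
Sum of known resistances R_other = 0.01998 K/W
Total R = ΔT/Q = 37/127 = 0.2913 K/W
R_mineral wool = R_total − R_other = 0.2714 K/W
k = L/(R·A) = 0.095/(0.2714×9.58)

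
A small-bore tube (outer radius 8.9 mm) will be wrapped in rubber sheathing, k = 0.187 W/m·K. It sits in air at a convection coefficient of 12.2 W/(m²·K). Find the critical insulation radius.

For a cylinder r_cr = k/h = 0.187/12.2
r_cr = 15.3 mm; since the bare radius (8.9 mm) is below r_cr, adding a thin layer of insulation will *increase* heat loss.

r_cr ≈ 15.3 mm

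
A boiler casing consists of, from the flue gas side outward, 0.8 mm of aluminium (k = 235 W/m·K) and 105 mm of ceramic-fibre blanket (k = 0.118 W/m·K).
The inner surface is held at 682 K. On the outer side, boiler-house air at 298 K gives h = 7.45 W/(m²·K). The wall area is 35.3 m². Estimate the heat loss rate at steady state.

Thermal resistances in series:
R_aluminium = L/(kA) = 0.0008/(235×35.3) = 9.644×10^-8 K/W
R_ceramic-fibre blanket = L/(kA) = 0.105/(0.118×35.3) = 0.02521 K/W
R_outer film = 1/(h_o·A) = 1/(7.45×35.3) = 0.003802 K/W
R_total = 0.02901 K/W
Q = ΔT / R_total = 384 / 0.02901

Q ≈ 13200 W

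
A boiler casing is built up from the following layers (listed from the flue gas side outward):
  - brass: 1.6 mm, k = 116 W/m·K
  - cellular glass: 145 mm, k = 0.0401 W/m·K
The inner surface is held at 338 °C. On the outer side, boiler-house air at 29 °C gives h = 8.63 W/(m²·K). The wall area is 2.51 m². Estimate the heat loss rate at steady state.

Q ≈ 208 W

Treating each layer as a thermal resistance in series:
R_brass = L/(kA) = 0.0016/(116×2.51) = 5.495×10^-6 K/W
R_cellular glass = L/(kA) = 0.145/(0.0401×2.51) = 1.441 K/W
R_outer film = 1/(h_o·A) = 1/(8.63×2.51) = 0.04617 K/W
R_total = 1.487 K/W
Q = ΔT / R_total = 309 / 1.487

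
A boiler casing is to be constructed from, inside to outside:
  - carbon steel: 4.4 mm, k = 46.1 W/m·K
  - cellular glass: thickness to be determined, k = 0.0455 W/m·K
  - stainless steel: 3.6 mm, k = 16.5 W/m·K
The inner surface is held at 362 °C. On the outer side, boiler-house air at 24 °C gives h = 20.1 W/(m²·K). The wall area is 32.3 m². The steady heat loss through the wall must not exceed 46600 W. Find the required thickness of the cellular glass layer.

L ≈ 8.38 mm

Series thermal resistances:
R_carbon steel = L/(kA) = 0.0044/(46.1×32.3) = 2.955×10^-6 K/W
R_stainless steel = L/(kA) = 0.0036/(16.5×32.3) = 6.755×10^-6 K/W
R_outer film = 1/(h_o·A) = 1/(20.1×32.3) = 0.00154 K/W
Sum of the known resistances R_other = 0.00155 K/W
Required total resistance R_tot = ΔT/Q_allow = 338/46600 = 0.007253 K/W
R_cellular glass = R_tot − R_other = 0.005703 K/W
L = R·k·A = 0.005703×0.0455×32.3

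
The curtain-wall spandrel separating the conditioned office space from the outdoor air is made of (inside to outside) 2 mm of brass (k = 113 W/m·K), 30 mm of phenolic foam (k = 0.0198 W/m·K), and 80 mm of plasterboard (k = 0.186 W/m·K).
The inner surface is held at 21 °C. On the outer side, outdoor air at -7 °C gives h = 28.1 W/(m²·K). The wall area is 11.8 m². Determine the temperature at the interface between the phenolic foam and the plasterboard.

T ≈ -0.417 °C

Treating each layer as a thermal resistance in series:
R_brass = L/(kA) = 0.002/(113×11.8) = 1.5×10^-6 K/W
R_phenolic foam = L/(kA) = 0.03/(0.0198×11.8) = 0.1284 K/W
R_plasterboard = L/(kA) = 0.08/(0.186×11.8) = 0.03645 K/W
R_outer film = 1/(h_o·A) = 1/(28.1×11.8) = 0.003016 K/W
R_total = 0.1679 K/W;  Q = ΔT/R_total = 28/0.1679 = 166.8 W
T_interface = T_inner − Q·ΣR(inner→interface) = 21 − 167×0.1284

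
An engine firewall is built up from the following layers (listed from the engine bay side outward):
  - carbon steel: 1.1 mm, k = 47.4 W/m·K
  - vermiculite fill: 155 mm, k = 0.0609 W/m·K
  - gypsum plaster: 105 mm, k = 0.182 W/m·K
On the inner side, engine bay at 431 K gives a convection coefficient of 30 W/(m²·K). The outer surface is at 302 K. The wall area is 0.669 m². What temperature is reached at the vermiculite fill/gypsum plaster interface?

T ≈ 326 K

Model the wall as resistances in series:
R_inner film = 1/(h_i·A) = 1/(30×0.669) = 0.04983 K/W
R_carbon steel = L/(kA) = 0.0011/(47.4×0.669) = 3.469×10^-5 K/W
R_vermiculite fill = L/(kA) = 0.155/(0.0609×0.669) = 3.804 K/W
R_gypsum plaster = L/(kA) = 0.105/(0.182×0.669) = 0.8624 K/W
R_total = 4.717 K/W;  Q = ΔT/R_total = 129/4.717 = 27.35 W
T_interface = T_inner − Q·ΣR(inner→interface) = 431 − 27.3×3.854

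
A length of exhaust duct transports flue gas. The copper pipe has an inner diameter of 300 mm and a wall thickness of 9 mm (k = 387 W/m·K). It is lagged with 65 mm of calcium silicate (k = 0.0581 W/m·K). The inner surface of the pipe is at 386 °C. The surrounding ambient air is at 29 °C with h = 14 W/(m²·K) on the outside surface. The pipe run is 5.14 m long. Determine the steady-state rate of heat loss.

Q ≈ 1850 W

Treating each annulus and film as a series resistance:
R_copper pipe wall = ln(159/150)/(2π×387×5.14) = 4.662×10^-6 K/W
R_calcium silicate = ln(224/159)/(2π×0.0581×5.14) = 0.1827 K/W
R_outer film = 1/(h_o·2πr_oL) = 1/(14×2π×0.224×5.14) = 0.009874 K/W
R_total = 0.1925 K/W
Q = ΔT/R_total = 357/0.1925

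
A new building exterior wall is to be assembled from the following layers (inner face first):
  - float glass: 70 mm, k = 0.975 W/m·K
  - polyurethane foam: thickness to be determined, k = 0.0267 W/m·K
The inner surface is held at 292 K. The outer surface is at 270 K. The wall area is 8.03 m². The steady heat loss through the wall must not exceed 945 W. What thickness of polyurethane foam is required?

L ≈ 3.07 mm

Series thermal resistances:
R_float glass = L/(kA) = 0.07/(0.975×8.03) = 0.008941 K/W
Sum of the known resistances R_other = 0.008941 K/W
Required total resistance R_tot = ΔT/Q_allow = 22/945 = 0.02328 K/W
R_polyurethane foam = R_tot − R_other = 0.01434 K/W
L = R·k·A = 0.01434×0.0267×8.03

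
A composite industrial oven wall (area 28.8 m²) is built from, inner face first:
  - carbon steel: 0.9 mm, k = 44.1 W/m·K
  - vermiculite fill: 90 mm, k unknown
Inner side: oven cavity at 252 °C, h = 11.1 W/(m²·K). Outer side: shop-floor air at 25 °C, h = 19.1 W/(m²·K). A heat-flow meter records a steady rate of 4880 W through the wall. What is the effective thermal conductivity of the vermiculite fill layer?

Using the resistance-network approach (series):
R_inner film = 1/(h_i·A) = 1/(11.1×28.8) = 0.003128 K/W
R_carbon steel = L/(kA) = 0.0009/(44.1×28.8) = 7.086×10^-7 K/W
R_outer film = 1/(h_o·A) = 1/(19.1×28.8) = 0.001818 K/W
Sum of known resistances R_other = 0.004947 K/W
Total R = ΔT/Q = 227/4880 = 0.04652 K/W
R_vermiculite fill = R_total − R_other = 0.04157 K/W
k = L/(R·A) = 0.09/(0.04157×28.8)

k ≈ 0.0752 W/(m·K)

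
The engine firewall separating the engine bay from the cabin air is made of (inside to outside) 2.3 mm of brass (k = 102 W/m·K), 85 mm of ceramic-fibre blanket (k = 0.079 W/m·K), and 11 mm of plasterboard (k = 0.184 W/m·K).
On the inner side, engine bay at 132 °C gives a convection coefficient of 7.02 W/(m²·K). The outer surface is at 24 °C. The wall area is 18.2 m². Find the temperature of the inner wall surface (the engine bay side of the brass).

Treating each layer as a thermal resistance in series:
R_inner film = 1/(h_i·A) = 1/(7.02×18.2) = 0.007827 K/W
R_brass = L/(kA) = 0.0023/(102×18.2) = 1.239×10^-6 K/W
R_ceramic-fibre blanket = L/(kA) = 0.085/(0.079×18.2) = 0.05912 K/W
R_plasterboard = L/(kA) = 0.011/(0.184×18.2) = 0.003285 K/W
R_total = 0.07023 K/W;  Q = ΔT/R_total = 108/0.07023 = 1538 W
T_interface = T_inner − Q·ΣR(inner→interface) = 132 − 1540×0.007827

T ≈ 120 °C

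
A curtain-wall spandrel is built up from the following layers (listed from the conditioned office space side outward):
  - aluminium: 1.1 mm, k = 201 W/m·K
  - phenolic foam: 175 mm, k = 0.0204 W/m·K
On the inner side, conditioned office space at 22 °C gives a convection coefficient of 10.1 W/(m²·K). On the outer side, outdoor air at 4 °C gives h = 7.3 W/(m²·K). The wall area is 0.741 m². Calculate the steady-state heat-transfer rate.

Q ≈ 1.51 W

Thermal resistances in series:
R_inner film = 1/(h_i·A) = 1/(10.1×0.741) = 0.1336 K/W
R_aluminium = L/(kA) = 0.0011/(201×0.741) = 7.385×10^-6 K/W
R_phenolic foam = L/(kA) = 0.175/(0.0204×0.741) = 11.58 K/W
R_outer film = 1/(h_o·A) = 1/(7.3×0.741) = 0.1849 K/W
R_total = 11.9 K/W
Q = ΔT / R_total = 18 / 11.9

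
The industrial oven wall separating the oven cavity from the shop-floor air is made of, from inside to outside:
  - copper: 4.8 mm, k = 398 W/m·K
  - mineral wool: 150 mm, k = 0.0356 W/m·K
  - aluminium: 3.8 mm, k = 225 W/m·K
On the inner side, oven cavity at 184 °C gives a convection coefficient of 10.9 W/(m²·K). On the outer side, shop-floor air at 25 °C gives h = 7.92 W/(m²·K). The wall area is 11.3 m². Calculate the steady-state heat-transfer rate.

Q ≈ 405 W

Thermal resistances in series:
R_inner film = 1/(h_i·A) = 1/(10.9×11.3) = 0.008119 K/W
R_copper = L/(kA) = 0.0048/(398×11.3) = 1.067×10^-6 K/W
R_mineral wool = L/(kA) = 0.15/(0.0356×11.3) = 0.3729 K/W
R_aluminium = L/(kA) = 0.0038/(225×11.3) = 1.495×10^-6 K/W
R_outer film = 1/(h_o·A) = 1/(7.92×11.3) = 0.01117 K/W
R_total = 0.3922 K/W
Q = ΔT / R_total = 159 / 0.3922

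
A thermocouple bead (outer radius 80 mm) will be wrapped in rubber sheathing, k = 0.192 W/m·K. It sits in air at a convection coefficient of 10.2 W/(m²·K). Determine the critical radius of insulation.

For a sphere r_cr = 2k/h = 2×0.192/10.2
r_cr = 37.6 mm; since the bare radius (80 mm) is above r_cr, any added insulation will reduce heat loss.

r_cr ≈ 37.6 mm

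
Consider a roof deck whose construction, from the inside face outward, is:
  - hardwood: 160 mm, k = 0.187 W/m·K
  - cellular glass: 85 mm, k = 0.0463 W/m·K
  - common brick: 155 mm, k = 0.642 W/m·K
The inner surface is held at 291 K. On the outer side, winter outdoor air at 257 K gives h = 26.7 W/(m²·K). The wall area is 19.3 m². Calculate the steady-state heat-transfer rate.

Q ≈ 221 W

Series thermal resistances:
R_hardwood = L/(kA) = 0.16/(0.187×19.3) = 0.04433 K/W
R_cellular glass = L/(kA) = 0.085/(0.0463×19.3) = 0.09512 K/W
R_common brick = L/(kA) = 0.155/(0.642×19.3) = 0.01251 K/W
R_outer film = 1/(h_o·A) = 1/(26.7×19.3) = 0.001941 K/W
R_total = 0.1539 K/W
Q = ΔT / R_total = 34 / 0.1539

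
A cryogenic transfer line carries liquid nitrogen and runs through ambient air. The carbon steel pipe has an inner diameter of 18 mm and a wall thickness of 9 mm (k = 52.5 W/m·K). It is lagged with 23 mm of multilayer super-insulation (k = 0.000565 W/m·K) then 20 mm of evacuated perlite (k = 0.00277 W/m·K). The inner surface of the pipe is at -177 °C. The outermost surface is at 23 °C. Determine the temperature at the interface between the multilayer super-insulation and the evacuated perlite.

T ≈ 5.08 °C

For a radial system each layer contributes R = ln(r_out/r_in)/(2πkL); films add R = 1/(hA).
R_carbon steel pipe wall = ln(18/9)/(2π×52.5×1) = 0.002101 K/W
R_multilayer super-insulation = ln(41/18)/(2π×0.000565×1) = 231.9 K/W
R_evacuated perlite = ln(61/41)/(2π×0.00277×1) = 22.83 K/W
R_total = 254.7 K/W
Q = ΔT/R_total = 200/254.7
Q = 0.785 W/m
T_interface = T_inner + Q·ΣR(inner→interface) = -177 + 0.785×231.9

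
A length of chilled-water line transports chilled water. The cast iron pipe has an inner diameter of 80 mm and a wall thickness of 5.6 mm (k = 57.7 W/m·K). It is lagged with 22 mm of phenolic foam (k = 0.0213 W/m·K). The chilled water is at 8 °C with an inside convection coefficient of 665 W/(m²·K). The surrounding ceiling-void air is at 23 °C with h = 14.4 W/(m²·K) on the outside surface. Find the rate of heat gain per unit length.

q′ ≈ 4.82 W/m

Cylindrical conduction, so R = ln(r₂/r₁)/(2πkL) per layer, in series:
R_inner film = 1/(h_i·2πr₁L) = 1/(665×2π×0.04×1) = 0.005983 K/W
R_cast iron pipe wall = ln(45.6/40)/(2π×57.7×1) = 3.614×10^-4 K/W
R_phenolic foam = ln(67.6/45.6)/(2π×0.0213×1) = 2.942 K/W
R_outer film = 1/(h_o·2πr_oL) = 1/(14.4×2π×0.0676×1) = 0.1635 K/W
R_total = 3.112 K/W
Q = ΔT/R_total = 15/3.112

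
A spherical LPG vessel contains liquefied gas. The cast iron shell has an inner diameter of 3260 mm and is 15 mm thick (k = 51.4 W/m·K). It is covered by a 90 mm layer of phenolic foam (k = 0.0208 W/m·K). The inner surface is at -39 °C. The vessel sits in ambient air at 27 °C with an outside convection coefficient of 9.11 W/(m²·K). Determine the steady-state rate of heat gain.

Spherical conduction: R = (1/r_in − 1/r_out)/(4πk) per layer; series-sum.
R_cast iron shell = (1/1.63 − 1/1.645)/(4π×51.4) = 8.661×10^-6 K/W
R_phenolic foam = (1/1.645 − 1/1.735)/(4π×0.0208) = 0.1206 K/W
R_outer film = 1/(h·4πr_o²) = 1/(9.11×4π×1.735²) = 0.002902 K/W
R_total = 0.1236 K/W
Q = ΔT/R_total = 66/0.1236

Q ≈ 534 W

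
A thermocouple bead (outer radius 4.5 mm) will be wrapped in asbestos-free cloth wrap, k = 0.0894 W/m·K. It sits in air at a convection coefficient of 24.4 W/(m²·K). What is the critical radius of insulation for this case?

r_cr ≈ 7.33 mm

For a sphere r_cr = 2k/h = 2×0.0894/24.4
r_cr = 7.33 mm; since the bare radius (4.5 mm) is below r_cr, adding a thin layer of insulation will *increase* heat loss.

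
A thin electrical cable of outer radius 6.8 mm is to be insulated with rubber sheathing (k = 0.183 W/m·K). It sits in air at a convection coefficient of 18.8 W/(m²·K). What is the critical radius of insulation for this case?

r_cr ≈ 9.73 mm

For a cylinder r_cr = k/h = 0.183/18.8
r_cr = 9.73 mm; since the bare radius (6.8 mm) is below r_cr, adding a thin layer of insulation will *increase* heat loss.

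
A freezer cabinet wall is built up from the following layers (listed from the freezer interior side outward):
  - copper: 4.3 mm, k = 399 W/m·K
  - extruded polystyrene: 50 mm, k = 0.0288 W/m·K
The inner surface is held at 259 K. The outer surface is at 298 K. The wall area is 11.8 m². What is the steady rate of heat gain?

Thermal resistances in series:
R_copper = L/(kA) = 0.0043/(399×11.8) = 9.133×10^-7 K/W
R_extruded polystyrene = L/(kA) = 0.05/(0.0288×11.8) = 0.1471 K/W
R_total = 0.1471 K/W
Q = ΔT / R_total = 39 / 0.1471

Q ≈ 265 W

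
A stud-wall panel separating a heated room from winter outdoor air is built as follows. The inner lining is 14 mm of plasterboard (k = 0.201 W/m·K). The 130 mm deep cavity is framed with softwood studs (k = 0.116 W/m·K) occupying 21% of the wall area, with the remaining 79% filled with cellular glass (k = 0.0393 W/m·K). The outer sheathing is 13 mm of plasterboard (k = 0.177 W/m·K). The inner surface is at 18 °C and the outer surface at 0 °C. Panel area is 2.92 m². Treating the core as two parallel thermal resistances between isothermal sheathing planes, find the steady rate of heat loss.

Sheathing layers in series; stud and cavity paths in parallel between them.
R_inner = 0.014/(0.201×2.92) = 0.02385 K/W
R_stud  = 0.13/(0.116×0.21×2.92) = 1.828 K/W
R_cav   = 0.13/(0.0393×0.79×2.92) = 1.434 K/W
1/R_core = 1/R_stud + 1/R_cav → R_core = 0.8035 K/W
R_outer = 0.013/(0.177×2.92) = 0.02515 K/W
R_total = 0.8525 K/W
Q = ΔT/R_total = 18/0.8525

Q ≈ 21.1 W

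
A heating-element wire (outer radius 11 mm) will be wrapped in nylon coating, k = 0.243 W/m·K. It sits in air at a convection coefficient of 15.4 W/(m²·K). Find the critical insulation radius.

For a cylinder r_cr = k/h = 0.243/15.4
r_cr = 15.8 mm; since the bare radius (11 mm) is below r_cr, adding a thin layer of insulation will *increase* heat loss.

r_cr ≈ 15.8 mm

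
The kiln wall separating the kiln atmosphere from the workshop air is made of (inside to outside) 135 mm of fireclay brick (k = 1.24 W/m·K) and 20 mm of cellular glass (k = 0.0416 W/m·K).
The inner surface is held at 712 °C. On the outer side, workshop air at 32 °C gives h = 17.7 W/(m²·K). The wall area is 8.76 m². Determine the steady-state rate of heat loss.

Q ≈ 9220 W

Treating each layer as a thermal resistance in series:
R_fireclay brick = L/(kA) = 0.135/(1.24×8.76) = 0.01243 K/W
R_cellular glass = L/(kA) = 0.02/(0.0416×8.76) = 0.05488 K/W
R_outer film = 1/(h_o·A) = 1/(17.7×8.76) = 0.006449 K/W
R_total = 0.07376 K/W
Q = ΔT / R_total = 680 / 0.07376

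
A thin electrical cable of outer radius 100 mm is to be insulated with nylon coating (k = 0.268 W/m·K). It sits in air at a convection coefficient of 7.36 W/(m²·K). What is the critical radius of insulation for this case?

For a cylinder r_cr = k/h = 0.268/7.36
r_cr = 36.4 mm; since the bare radius (100 mm) is above r_cr, any added insulation will reduce heat loss.

r_cr ≈ 36.4 mm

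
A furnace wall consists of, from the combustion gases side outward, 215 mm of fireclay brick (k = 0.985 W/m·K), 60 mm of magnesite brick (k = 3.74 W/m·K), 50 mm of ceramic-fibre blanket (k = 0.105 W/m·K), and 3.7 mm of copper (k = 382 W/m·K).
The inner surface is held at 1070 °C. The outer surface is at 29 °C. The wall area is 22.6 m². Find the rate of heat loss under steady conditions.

Q ≈ 33100 W

Series thermal resistances:
R_fireclay brick = L/(kA) = 0.215/(0.985×22.6) = 0.009658 K/W
R_magnesite brick = L/(kA) = 0.06/(3.74×22.6) = 7.099×10^-4 K/W
R_ceramic-fibre blanket = L/(kA) = 0.05/(0.105×22.6) = 0.02107 K/W
R_copper = L/(kA) = 0.0037/(382×22.6) = 4.286×10^-7 K/W
R_total = 0.03144 K/W
Q = ΔT / R_total = 1041 / 0.03144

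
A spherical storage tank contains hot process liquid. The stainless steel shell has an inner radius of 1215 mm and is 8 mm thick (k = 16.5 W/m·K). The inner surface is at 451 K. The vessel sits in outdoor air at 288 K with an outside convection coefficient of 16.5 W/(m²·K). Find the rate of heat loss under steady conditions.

Q ≈ 50100 W

Each spherical layer contributes R = (1/r_i − 1/r_o)/(4πk):
R_stainless steel shell = (1/1.215 − 1/1.223)/(4π×16.5) = 2.597×10^-5 K/W
R_outer film = 1/(h·4πr_o²) = 1/(16.5×4π×1.223²) = 0.003224 K/W
R_total = 0.00325 K/W
Q = ΔT/R_total = 163/0.00325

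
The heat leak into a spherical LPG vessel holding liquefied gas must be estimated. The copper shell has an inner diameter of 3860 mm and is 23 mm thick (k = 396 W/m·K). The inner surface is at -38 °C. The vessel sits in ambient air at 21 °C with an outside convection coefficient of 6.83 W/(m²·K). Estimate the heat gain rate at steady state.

Q ≈ 19300 W

For a spherical shell R = (1/r₁ − 1/r₂)/(4πk); film R = 1/(h·4πr²). In series:
R_copper shell = (1/1.93 − 1/1.953)/(4π×396) = 1.226×10^-6 K/W
R_outer film = 1/(h·4πr_o²) = 1/(6.83×4π×1.953²) = 0.003055 K/W
R_total = 0.003056 K/W
Q = ΔT/R_total = 59/0.003056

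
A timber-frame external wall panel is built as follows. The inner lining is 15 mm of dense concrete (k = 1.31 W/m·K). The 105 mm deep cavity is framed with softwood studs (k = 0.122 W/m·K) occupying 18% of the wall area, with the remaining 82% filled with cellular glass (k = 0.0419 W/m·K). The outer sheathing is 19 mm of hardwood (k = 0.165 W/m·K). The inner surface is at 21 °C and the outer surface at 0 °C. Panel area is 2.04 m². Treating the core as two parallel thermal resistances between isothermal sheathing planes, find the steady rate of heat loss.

Q ≈ 21.5 W

Sheathing layers in series; stud and cavity paths in parallel between them.
R_inner = 0.015/(1.31×2.04) = 0.005613 K/W
R_stud  = 0.105/(0.122×0.18×2.04) = 2.344 K/W
R_cav   = 0.105/(0.0419×0.82×2.04) = 1.498 K/W
1/R_core = 1/R_stud + 1/R_cav → R_core = 0.9139 K/W
R_outer = 0.019/(0.165×2.04) = 0.05645 K/W
R_total = 0.976 K/W
Q = ΔT/R_total = 21/0.976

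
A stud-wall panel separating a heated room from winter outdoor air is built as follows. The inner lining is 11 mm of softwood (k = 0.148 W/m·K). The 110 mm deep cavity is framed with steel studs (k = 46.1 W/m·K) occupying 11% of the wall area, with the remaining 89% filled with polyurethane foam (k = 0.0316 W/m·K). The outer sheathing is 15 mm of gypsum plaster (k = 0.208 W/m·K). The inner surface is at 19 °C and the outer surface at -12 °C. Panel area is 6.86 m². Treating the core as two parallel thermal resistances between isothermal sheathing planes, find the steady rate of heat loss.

Sheathing layers in series; stud and cavity paths in parallel between them.
R_inner = 0.011/(0.148×6.86) = 0.01083 K/W
R_stud  = 0.11/(46.1×0.11×6.86) = 0.003162 K/W
R_cav   = 0.11/(0.0316×0.89×6.86) = 0.5702 K/W
1/R_core = 1/R_stud + 1/R_cav → R_core = 0.003145 K/W
R_outer = 0.015/(0.208×6.86) = 0.01051 K/W
R_total = 0.02449 K/W
Q = ΔT/R_total = 31/0.02449

Q ≈ 1270 W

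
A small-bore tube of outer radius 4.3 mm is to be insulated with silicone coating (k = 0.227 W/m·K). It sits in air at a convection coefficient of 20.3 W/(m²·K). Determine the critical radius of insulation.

r_cr ≈ 11.2 mm

For a cylinder r_cr = k/h = 0.227/20.3
r_cr = 11.2 mm; since the bare radius (4.3 mm) is below r_cr, adding a thin layer of insulation will *increase* heat loss.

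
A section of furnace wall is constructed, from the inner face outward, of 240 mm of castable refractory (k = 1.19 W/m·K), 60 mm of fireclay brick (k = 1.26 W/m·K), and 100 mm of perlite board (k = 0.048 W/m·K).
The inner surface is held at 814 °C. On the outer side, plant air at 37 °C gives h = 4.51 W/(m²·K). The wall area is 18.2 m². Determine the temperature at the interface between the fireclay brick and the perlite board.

T ≈ 738 °C

Series thermal resistances:
R_castable refractory = L/(kA) = 0.24/(1.19×18.2) = 0.01108 K/W
R_fireclay brick = L/(kA) = 0.06/(1.26×18.2) = 0.002616 K/W
R_perlite board = L/(kA) = 0.1/(0.048×18.2) = 0.1145 K/W
R_outer film = 1/(h_o·A) = 1/(4.51×18.2) = 0.01218 K/W
R_total = 0.1403 K/W;  Q = ΔT/R_total = 777/0.1403 = 5536 W
T_interface = T_inner − Q·ΣR(inner→interface) = 814 − 5540×0.0137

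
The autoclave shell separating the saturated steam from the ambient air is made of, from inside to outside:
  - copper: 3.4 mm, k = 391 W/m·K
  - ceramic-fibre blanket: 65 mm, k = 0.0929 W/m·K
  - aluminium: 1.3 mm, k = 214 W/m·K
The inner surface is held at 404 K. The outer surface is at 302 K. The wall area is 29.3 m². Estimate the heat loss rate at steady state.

Q ≈ 4270 W

Using the resistance-network approach (series):
R_copper = L/(kA) = 0.0034/(391×29.3) = 2.968×10^-7 K/W
R_ceramic-fibre blanket = L/(kA) = 0.065/(0.0929×29.3) = 0.02388 K/W
R_aluminium = L/(kA) = 0.0013/(214×29.3) = 2.073×10^-7 K/W
R_total = 0.02388 K/W
Q = ΔT / R_total = 102 / 0.02388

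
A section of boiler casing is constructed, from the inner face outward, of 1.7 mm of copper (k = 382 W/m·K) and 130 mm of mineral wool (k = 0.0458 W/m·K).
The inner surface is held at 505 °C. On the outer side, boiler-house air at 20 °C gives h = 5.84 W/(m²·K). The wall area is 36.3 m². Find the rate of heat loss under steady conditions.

Q ≈ 5850 W

Treating each layer as a thermal resistance in series:
R_copper = L/(kA) = 0.0017/(382×36.3) = 1.226×10^-7 K/W
R_mineral wool = L/(kA) = 0.13/(0.0458×36.3) = 0.07819 K/W
R_outer film = 1/(h_o·A) = 1/(5.84×36.3) = 0.004717 K/W
R_total = 0.08291 K/W
Q = ΔT / R_total = 485 / 0.08291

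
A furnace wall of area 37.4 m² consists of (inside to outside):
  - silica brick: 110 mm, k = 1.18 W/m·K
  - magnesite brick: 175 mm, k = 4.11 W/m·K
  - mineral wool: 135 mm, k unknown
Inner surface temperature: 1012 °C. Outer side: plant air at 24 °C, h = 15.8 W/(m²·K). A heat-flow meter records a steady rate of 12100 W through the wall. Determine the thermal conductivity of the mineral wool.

k ≈ 0.0473 W/(m·K)

Series thermal resistances:
R_silica brick = L/(kA) = 0.11/(1.18×37.4) = 0.002493 K/W
R_magnesite brick = L/(kA) = 0.175/(4.11×37.4) = 0.001138 K/W
R_outer film = 1/(h_o·A) = 1/(15.8×37.4) = 0.001692 K/W
Sum of known resistances R_other = 0.005323 K/W
Total R = ΔT/Q = 988/12100 = 0.08165 K/W
R_mineral wool = R_total − R_other = 0.07633 K/W
k = L/(R·A) = 0.135/(0.07633×37.4)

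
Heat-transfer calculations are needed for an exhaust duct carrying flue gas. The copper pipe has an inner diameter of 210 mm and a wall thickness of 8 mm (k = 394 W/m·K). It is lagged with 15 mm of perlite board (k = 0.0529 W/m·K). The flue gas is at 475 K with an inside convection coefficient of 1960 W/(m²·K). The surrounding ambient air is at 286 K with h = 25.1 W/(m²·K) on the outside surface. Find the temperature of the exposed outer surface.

T ≈ 308 K

Radial resistances (cylindrical: R_cond = ln(r_o/r_i)/(2πkL), R_conv = 1/(h·2πrL)):
R_inner film = 1/(h_i·2πr₁L) = 1/(1960×2π×0.105×1) = 7.733×10^-4 K/W
R_copper pipe wall = ln(113/105)/(2π×394×1) = 2.966×10^-5 K/W
R_perlite board = ln(128/113)/(2π×0.0529×1) = 0.375 K/W
R_outer film = 1/(h_o·2πr_oL) = 1/(25.1×2π×0.128×1) = 0.04954 K/W
R_total = 0.4253 K/W
Q = ΔT/R_total = 189/0.4253
Q = 444 W/m
T_interface = T_inner − Q·ΣR(inner→interface) = 475 − 444×0.3758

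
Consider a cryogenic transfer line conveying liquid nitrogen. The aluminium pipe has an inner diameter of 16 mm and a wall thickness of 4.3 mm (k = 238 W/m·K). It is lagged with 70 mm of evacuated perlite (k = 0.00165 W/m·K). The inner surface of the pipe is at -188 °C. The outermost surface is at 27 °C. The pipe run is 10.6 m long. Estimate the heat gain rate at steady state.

Cylindrical conduction, so R = ln(r₂/r₁)/(2πkL) per layer, in series:
R_aluminium pipe wall = ln(12.3/8)/(2π×238×10.6) = 2.714×10^-5 K/W
R_evacuated perlite = ln(82.3/12.3)/(2π×0.00165×10.6) = 17.3 K/W
R_total = 17.3 K/W
Q = ΔT/R_total = 215/17.3

Q ≈ 12.4 W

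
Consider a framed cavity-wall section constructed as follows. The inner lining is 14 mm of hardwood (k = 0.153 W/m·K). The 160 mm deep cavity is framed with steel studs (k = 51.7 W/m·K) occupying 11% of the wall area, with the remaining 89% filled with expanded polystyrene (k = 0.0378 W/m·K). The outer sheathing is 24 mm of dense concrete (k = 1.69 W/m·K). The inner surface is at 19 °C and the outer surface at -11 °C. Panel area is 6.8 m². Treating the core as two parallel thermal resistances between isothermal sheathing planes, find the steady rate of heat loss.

Q ≈ 1530 W

Sheathing layers in series; stud and cavity paths in parallel between them.
R_inner = 0.014/(0.153×6.8) = 0.01346 K/W
R_stud  = 0.16/(51.7×0.11×6.8) = 0.004137 K/W
R_cav   = 0.16/(0.0378×0.89×6.8) = 0.6994 K/W
1/R_core = 1/R_stud + 1/R_cav → R_core = 0.004113 K/W
R_outer = 0.024/(1.69×6.8) = 0.002088 K/W
R_total = 0.01966 K/W
Q = ΔT/R_total = 30/0.01966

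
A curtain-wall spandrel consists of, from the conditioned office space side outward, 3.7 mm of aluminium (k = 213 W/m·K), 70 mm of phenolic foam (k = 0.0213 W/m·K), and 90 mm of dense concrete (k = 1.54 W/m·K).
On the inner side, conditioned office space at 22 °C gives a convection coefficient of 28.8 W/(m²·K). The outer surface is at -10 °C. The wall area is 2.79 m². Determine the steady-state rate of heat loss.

Q ≈ 26.4 W

Thermal resistances in series:
R_inner film = 1/(h_i·A) = 1/(28.8×2.79) = 0.01245 K/W
R_aluminium = L/(kA) = 0.0037/(213×2.79) = 6.226×10^-6 K/W
R_phenolic foam = L/(kA) = 0.07/(0.0213×2.79) = 1.178 K/W
R_dense concrete = L/(kA) = 0.09/(1.54×2.79) = 0.02095 K/W
R_total = 1.211 K/W
Q = ΔT / R_total = 32 / 1.211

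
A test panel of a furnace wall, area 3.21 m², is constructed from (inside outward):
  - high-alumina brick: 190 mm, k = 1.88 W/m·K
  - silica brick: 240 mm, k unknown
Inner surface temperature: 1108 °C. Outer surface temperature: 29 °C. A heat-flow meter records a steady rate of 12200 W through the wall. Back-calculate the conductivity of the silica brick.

Series thermal resistances:
R_high-alumina brick = L/(kA) = 0.19/(1.88×3.21) = 0.03148 K/W
Sum of known resistances R_other = 0.03148 K/W
Total R = ΔT/Q = 1079/12200 = 0.08844 K/W
R_silica brick = R_total − R_other = 0.05696 K/W
k = L/(R·A) = 0.24/(0.05696×3.21)

k ≈ 1.31 W/(m·K)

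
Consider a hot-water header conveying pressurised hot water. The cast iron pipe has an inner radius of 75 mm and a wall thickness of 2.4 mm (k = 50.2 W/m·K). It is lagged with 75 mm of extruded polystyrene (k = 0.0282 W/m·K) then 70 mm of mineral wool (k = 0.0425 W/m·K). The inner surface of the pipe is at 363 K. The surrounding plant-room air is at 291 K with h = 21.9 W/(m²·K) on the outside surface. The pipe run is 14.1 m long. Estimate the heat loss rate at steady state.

Q ≈ 193 W

Treating each annulus and film as a series resistance:
R_cast iron pipe wall = ln(77.4/75)/(2π×50.2×14.1) = 7.083×10^-6 K/W
R_extruded polystyrene = ln(152.4/77.4)/(2π×0.0282×14.1) = 0.2712 K/W
R_mineral wool = ln(222.4/152.4)/(2π×0.0425×14.1) = 0.1004 K/W
R_outer film = 1/(h_o·2πr_oL) = 1/(21.9×2π×0.2224×14.1) = 0.002318 K/W
R_total = 0.3739 K/W
Q = ΔT/R_total = 72/0.3739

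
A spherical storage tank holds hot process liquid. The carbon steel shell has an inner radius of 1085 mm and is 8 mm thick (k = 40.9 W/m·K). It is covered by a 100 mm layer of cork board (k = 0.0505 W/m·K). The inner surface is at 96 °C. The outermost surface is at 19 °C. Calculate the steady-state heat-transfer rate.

Spherical conduction: R = (1/r_in − 1/r_out)/(4πk) per layer; series-sum.
R_carbon steel shell = (1/1.085 − 1/1.093)/(4π×40.9) = 1.313×10^-5 K/W
R_cork board = (1/1.093 − 1/1.193)/(4π×0.0505) = 0.1208 K/W
R_total = 0.1209 K/W
Q = ΔT/R_total = 77/0.1209

Q ≈ 637 W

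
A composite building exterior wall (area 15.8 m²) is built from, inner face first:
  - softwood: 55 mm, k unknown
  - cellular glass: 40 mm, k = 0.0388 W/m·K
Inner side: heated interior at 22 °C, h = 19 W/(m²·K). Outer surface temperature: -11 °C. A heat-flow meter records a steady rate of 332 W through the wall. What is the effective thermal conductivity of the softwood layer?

Thermal resistances in series:
R_inner film = 1/(h_i·A) = 1/(19×15.8) = 0.003331 K/W
R_cellular glass = L/(kA) = 0.04/(0.0388×15.8) = 0.06525 K/W
Sum of known resistances R_other = 0.06858 K/W
Total R = ΔT/Q = 33/332 = 0.0994 K/W
R_softwood = R_total − R_other = 0.03082 K/W
k = L/(R·A) = 0.055/(0.03082×15.8)

k ≈ 0.113 W/(m·K)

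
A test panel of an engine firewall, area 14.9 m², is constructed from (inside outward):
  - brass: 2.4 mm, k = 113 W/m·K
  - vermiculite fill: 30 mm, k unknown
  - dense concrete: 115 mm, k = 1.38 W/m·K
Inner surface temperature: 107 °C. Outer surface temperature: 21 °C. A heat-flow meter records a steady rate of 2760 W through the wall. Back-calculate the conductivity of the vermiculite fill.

Series thermal resistances:
R_brass = L/(kA) = 0.0024/(113×14.9) = 1.425×10^-6 K/W
R_dense concrete = L/(kA) = 0.115/(1.38×14.9) = 0.005593 K/W
Sum of known resistances R_other = 0.005594 K/W
Total R = ΔT/Q = 86/2760 = 0.03116 K/W
R_vermiculite fill = R_total − R_other = 0.02557 K/W
k = L/(R·A) = 0.03/(0.02557×14.9)

k ≈ 0.0788 W/(m·K)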